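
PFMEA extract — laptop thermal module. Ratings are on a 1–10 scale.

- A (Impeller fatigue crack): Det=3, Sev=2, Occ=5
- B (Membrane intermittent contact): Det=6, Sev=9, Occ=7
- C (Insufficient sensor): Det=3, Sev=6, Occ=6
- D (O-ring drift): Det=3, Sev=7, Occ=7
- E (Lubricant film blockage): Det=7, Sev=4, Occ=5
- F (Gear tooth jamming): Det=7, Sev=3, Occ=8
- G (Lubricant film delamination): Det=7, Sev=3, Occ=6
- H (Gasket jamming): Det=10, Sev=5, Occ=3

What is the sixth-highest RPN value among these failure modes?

RPN = Severity × Occurrence × Detection:
  A: 2 × 5 × 3 = 30
  B: 9 × 7 × 6 = 378
  C: 6 × 6 × 3 = 108
  D: 7 × 7 × 3 = 147
  E: 4 × 5 × 7 = 140
  F: 3 × 8 × 7 = 168
  G: 3 × 6 × 7 = 126
  H: 5 × 3 × 10 = 150
Sorted descending: 378, 168, 150, 147, 140, 126, 108, 30.
The sixth-highest RPN is 126 (G).

126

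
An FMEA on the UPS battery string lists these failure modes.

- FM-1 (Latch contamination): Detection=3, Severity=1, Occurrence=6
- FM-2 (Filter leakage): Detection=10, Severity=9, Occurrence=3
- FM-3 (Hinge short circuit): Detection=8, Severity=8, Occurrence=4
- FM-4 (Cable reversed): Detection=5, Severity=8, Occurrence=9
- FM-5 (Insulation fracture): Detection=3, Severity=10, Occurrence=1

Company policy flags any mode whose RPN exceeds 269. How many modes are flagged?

2

RPN = Severity × Occurrence × Detection:
  FM-1: 1 × 6 × 3 = 18
  FM-2: 9 × 3 × 10 = 270
  FM-3: 8 × 4 × 8 = 256
  FM-4: 8 × 9 × 5 = 360
  FM-5: 10 × 1 × 3 = 30
Modes with RPN > 269: FM-2 (270), FM-4 (360) → 2.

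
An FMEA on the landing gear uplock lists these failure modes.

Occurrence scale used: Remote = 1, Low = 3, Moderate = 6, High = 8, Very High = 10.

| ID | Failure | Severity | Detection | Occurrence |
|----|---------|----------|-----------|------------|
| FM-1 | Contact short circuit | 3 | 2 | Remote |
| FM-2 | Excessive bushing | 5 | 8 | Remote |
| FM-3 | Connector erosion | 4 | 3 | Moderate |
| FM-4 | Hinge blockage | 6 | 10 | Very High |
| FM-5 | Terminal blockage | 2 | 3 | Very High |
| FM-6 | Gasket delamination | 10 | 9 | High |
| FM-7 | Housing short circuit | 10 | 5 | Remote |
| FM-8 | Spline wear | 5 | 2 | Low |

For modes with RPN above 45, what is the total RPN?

1502

RPN = Severity × Occurrence × Detection:
  FM-1: 3 × 1 × 2 = 6
  FM-2: 5 × 1 × 8 = 40
  FM-3: 4 × 6 × 3 = 72
  FM-4: 6 × 10 × 10 = 600
  FM-5: 2 × 10 × 3 = 60
  FM-6: 10 × 8 × 9 = 720
  FM-7: 10 × 1 × 5 = 50
  FM-8: 5 × 3 × 2 = 30
RPN > 45: FM-3 (72), FM-4 (600), FM-5 (60), FM-6 (720), FM-7 (50).
Sum: 72 + 600 + 60 + 720 + 50 = 1502.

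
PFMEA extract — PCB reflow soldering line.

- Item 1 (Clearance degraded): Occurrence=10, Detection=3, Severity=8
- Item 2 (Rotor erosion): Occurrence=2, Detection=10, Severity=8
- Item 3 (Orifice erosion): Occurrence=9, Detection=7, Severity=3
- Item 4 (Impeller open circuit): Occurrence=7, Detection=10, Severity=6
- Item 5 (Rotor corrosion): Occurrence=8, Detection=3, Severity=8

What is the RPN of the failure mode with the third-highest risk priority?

192

RPN = Severity × Occurrence × Detection:
  Item 1: 8 × 10 × 3 = 240
  Item 2: 8 × 2 × 10 = 160
  Item 3: 3 × 9 × 7 = 189
  Item 4: 6 × 7 × 10 = 420
  Item 5: 8 × 8 × 3 = 192
Sorted descending: 420, 240, 192, 189, 160.
The third-highest RPN is 192 (Item 5).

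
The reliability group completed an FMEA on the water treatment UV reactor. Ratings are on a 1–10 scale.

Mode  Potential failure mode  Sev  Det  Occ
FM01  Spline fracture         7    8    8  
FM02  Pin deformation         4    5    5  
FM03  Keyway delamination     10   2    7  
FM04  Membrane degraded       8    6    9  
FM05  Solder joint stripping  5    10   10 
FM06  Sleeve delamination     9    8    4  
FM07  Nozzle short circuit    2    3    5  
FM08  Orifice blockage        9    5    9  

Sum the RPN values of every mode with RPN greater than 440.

RPN = Severity × Occurrence × Detection:
  FM01: 7 × 8 × 8 = 448
  FM02: 4 × 5 × 5 = 100
  FM03: 10 × 7 × 2 = 140
  FM04: 8 × 9 × 6 = 432
  FM05: 5 × 10 × 10 = 500
  FM06: 9 × 4 × 8 = 288
  FM07: 2 × 5 × 3 = 30
  FM08: 9 × 9 × 5 = 405
RPN > 440: FM01 (448), FM05 (500).
Sum: 448 + 500 = 948.

948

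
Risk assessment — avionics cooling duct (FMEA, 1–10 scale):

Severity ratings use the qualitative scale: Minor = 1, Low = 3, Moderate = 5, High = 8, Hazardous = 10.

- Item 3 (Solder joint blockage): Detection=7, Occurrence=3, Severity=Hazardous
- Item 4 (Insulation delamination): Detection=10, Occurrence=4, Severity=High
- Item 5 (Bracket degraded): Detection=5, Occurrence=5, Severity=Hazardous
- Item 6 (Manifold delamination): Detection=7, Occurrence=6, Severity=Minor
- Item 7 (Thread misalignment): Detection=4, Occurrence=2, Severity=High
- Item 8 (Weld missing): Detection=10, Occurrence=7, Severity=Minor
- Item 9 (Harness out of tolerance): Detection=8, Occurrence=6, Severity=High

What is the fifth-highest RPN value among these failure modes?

70

RPN = Severity × Occurrence × Detection:
  Item 3: 10 × 3 × 7 = 210
  Item 4: 8 × 4 × 10 = 320
  Item 5: 10 × 5 × 5 = 250
  Item 6: 1 × 6 × 7 = 42
  Item 7: 8 × 2 × 4 = 64
  Item 8: 1 × 7 × 10 = 70
  Item 9: 8 × 6 × 8 = 384
Sorted descending: 384, 320, 250, 210, 70, 64, 42.
The fifth-highest RPN is 70 (Item 8).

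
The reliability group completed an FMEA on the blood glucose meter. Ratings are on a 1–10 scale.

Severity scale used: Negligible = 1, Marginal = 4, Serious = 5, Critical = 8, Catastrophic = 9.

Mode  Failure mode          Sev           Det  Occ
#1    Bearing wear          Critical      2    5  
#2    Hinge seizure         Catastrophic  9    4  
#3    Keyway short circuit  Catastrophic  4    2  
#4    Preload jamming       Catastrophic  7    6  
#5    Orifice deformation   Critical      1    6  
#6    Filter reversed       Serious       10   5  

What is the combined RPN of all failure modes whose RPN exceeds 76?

1032

RPN = Severity × Occurrence × Detection:
  #1: 8 × 5 × 2 = 80
  #2: 9 × 4 × 9 = 324
  #3: 9 × 2 × 4 = 72
  #4: 9 × 6 × 7 = 378
  #5: 8 × 6 × 1 = 48
  #6: 5 × 5 × 10 = 250
RPN > 76: #1 (80), #2 (324), #4 (378), #6 (250).
Sum: 80 + 324 + 378 + 250 = 1032.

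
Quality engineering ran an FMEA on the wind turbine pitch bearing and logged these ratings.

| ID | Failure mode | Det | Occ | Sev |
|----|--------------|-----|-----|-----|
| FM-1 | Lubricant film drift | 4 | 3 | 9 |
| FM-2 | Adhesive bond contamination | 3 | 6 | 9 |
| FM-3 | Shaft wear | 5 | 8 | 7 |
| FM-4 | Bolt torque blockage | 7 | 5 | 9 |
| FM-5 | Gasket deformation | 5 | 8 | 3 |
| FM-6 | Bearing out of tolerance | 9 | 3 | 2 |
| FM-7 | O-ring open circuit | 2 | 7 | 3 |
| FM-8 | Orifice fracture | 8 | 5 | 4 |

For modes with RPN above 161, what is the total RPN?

RPN = Severity × Occurrence × Detection:
  FM-1: 9 × 3 × 4 = 108
  FM-2: 9 × 6 × 3 = 162
  FM-3: 7 × 8 × 5 = 280
  FM-4: 9 × 5 × 7 = 315
  FM-5: 3 × 8 × 5 = 120
  FM-6: 2 × 3 × 9 = 54
  FM-7: 3 × 7 × 2 = 42
  FM-8: 4 × 5 × 8 = 160
RPN > 161: FM-2 (162), FM-3 (280), FM-4 (315).
Sum: 162 + 280 + 315 = 757.

757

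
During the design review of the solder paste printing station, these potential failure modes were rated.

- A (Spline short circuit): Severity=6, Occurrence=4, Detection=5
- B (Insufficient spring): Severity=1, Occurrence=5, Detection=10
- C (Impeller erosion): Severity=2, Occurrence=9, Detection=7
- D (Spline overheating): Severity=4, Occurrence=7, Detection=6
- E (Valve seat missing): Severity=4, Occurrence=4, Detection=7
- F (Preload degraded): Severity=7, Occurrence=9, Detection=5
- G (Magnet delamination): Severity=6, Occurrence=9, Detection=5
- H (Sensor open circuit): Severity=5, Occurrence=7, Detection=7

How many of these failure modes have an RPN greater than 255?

RPN = Severity × Occurrence × Detection:
  A: 6 × 4 × 5 = 120
  B: 1 × 5 × 10 = 50
  C: 2 × 9 × 7 = 126
  D: 4 × 7 × 6 = 168
  E: 4 × 4 × 7 = 112
  F: 7 × 9 × 5 = 315
  G: 6 × 9 × 5 = 270
  H: 5 × 7 × 7 = 245
Modes with RPN > 255: F (315), G (270) → 2.

2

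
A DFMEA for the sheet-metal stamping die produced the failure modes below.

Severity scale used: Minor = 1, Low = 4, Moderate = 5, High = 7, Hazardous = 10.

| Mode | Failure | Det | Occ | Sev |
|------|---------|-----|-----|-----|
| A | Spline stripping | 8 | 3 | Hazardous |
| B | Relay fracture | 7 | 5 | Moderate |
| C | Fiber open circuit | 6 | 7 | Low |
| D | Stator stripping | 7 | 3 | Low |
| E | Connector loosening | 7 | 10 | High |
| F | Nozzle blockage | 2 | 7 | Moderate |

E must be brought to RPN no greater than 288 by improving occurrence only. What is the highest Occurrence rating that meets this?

E: S=7, O=10, D=7 → current RPN = 490.
Fixed product = 49. Need 49 × O ≤ 288, so O ≤ 288/49 = 5.88.
Maximum integer Occurrence rating = 5 (gives RPN 245; O=6 would give 294 > 288).

5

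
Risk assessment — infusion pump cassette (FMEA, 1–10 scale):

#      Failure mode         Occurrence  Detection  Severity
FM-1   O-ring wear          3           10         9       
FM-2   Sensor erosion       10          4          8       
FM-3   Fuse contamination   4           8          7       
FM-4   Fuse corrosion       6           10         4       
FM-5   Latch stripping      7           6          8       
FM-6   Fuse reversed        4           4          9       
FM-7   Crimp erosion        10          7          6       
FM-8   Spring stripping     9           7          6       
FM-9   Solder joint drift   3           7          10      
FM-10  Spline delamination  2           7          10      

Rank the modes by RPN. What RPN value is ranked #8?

210

RPN = Severity × Occurrence × Detection:
  FM-1: 9 × 3 × 10 = 270
  FM-2: 8 × 10 × 4 = 320
  FM-3: 7 × 4 × 8 = 224
  FM-4: 4 × 6 × 10 = 240
  FM-5: 8 × 7 × 6 = 336
  FM-6: 9 × 4 × 4 = 144
  FM-7: 6 × 10 × 7 = 420
  FM-8: 6 × 9 × 7 = 378
  FM-9: 10 × 3 × 7 = 210
  FM-10: 10 × 2 × 7 = 140
Sorted descending: 420, 378, 336, 320, 270, 240, 224, 210, 144, 140.
The eighth-highest RPN is 210 (FM-9).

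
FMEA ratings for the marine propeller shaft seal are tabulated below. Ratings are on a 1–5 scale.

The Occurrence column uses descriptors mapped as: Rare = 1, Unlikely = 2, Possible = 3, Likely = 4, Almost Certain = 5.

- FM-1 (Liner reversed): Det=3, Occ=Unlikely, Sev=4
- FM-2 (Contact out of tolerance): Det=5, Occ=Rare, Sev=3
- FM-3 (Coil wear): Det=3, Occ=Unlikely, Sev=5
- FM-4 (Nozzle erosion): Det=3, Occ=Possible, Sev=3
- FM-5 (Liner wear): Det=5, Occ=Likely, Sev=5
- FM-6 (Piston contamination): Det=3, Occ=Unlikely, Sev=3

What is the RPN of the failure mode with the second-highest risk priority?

RPN = Severity × Occurrence × Detection:
  FM-1: 4 × 2 × 3 = 24
  FM-2: 3 × 1 × 5 = 15
  FM-3: 5 × 2 × 3 = 30
  FM-4: 3 × 3 × 3 = 27
  FM-5: 5 × 4 × 5 = 100
  FM-6: 3 × 2 × 3 = 18
Sorted descending: 100, 30, 27, 24, 18, 15.
The second-highest RPN is 30 (FM-3).

30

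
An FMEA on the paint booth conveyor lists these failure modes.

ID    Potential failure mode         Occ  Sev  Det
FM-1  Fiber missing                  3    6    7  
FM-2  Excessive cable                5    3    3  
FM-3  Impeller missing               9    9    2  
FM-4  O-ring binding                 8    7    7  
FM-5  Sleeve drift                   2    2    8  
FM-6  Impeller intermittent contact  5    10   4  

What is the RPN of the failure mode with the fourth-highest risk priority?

126

RPN = Severity × Occurrence × Detection:
  FM-1: 6 × 3 × 7 = 126
  FM-2: 3 × 5 × 3 = 45
  FM-3: 9 × 9 × 2 = 162
  FM-4: 7 × 8 × 7 = 392
  FM-5: 2 × 2 × 8 = 32
  FM-6: 10 × 5 × 4 = 200
Sorted descending: 392, 200, 162, 126, 45, 32.
The fourth-highest RPN is 126 (FM-1).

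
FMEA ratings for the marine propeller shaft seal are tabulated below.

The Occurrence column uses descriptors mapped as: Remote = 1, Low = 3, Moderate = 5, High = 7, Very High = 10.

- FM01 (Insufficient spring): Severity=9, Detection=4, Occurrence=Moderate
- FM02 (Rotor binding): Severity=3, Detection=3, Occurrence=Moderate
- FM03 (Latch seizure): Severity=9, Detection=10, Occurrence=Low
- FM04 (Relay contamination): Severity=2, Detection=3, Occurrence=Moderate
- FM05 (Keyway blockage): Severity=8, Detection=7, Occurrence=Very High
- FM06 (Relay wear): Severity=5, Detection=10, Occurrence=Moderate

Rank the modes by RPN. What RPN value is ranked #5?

45

RPN = Severity × Occurrence × Detection:
  FM01: 9 × 5 × 4 = 180
  FM02: 3 × 5 × 3 = 45
  FM03: 9 × 3 × 10 = 270
  FM04: 2 × 5 × 3 = 30
  FM05: 8 × 10 × 7 = 560
  FM06: 5 × 5 × 10 = 250
Sorted descending: 560, 270, 250, 180, 45, 30.
The fifth-highest RPN is 45 (FM02).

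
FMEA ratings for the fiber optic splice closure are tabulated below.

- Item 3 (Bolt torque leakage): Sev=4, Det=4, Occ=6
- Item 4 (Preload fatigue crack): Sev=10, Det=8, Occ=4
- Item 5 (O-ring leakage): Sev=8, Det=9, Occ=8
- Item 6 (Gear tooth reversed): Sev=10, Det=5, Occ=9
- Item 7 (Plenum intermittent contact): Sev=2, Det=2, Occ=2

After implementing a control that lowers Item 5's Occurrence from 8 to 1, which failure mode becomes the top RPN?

Item 6

RPN = Severity × Occurrence × Detection:
  Item 3: 4 × 6 × 4 = 96
  Item 4: 10 × 4 × 8 = 320
  Item 5: 8 × 8 × 9 = 576
  Item 6: 10 × 9 × 5 = 450
  Item 7: 2 × 2 × 2 = 8
After action: Item 5 → 8 × 1 × 9 = 72.
Revised RPNs: Item 6=450, Item 4=320, Item 3=96, Item 5=72, Item 7=8.
Highest is now Item 6 (450).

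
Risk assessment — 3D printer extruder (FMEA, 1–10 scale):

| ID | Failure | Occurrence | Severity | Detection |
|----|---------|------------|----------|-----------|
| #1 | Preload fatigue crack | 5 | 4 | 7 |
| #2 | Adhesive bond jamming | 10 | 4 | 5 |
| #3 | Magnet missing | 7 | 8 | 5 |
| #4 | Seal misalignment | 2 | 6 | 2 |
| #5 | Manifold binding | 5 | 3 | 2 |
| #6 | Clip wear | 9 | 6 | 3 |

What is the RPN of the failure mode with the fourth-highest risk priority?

RPN = Severity × Occurrence × Detection:
  #1: 4 × 5 × 7 = 140
  #2: 4 × 10 × 5 = 200
  #3: 8 × 7 × 5 = 280
  #4: 6 × 2 × 2 = 24
  #5: 3 × 5 × 2 = 30
  #6: 6 × 9 × 3 = 162
Sorted descending: 280, 200, 162, 140, 30, 24.
The fourth-highest RPN is 140 (#1).

140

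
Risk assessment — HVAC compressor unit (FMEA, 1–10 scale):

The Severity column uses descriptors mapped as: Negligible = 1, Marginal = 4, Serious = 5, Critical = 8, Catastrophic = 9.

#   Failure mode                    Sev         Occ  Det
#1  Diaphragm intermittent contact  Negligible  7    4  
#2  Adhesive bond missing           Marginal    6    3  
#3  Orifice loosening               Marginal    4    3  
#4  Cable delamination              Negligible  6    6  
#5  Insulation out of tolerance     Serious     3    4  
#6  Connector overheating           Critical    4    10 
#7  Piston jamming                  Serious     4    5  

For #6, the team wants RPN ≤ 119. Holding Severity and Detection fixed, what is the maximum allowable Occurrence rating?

1

#6: S=8, O=4, D=10 → current RPN = 320.
Fixed product = 80. Need 80 × O ≤ 119, so O ≤ 119/80 = 1.49.
Maximum integer Occurrence rating = 1 (gives RPN 80; O=2 would give 160 > 119).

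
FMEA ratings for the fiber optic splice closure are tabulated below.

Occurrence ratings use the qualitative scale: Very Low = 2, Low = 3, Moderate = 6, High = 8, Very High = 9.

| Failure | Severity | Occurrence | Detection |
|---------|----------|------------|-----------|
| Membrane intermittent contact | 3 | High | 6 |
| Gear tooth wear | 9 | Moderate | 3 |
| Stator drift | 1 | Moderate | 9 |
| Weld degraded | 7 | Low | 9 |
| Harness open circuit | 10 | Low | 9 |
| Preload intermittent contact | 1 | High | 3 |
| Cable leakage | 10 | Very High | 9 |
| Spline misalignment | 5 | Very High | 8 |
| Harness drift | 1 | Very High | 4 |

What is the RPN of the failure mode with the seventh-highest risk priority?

54

RPN = Severity × Occurrence × Detection:
  Membrane intermittent contact: 3 × 8 × 6 = 144
  Gear tooth wear: 9 × 6 × 3 = 162
  Stator drift: 1 × 6 × 9 = 54
  Weld degraded: 7 × 3 × 9 = 189
  Harness open circuit: 10 × 3 × 9 = 270
  Preload intermittent contact: 1 × 8 × 3 = 24
  Cable leakage: 10 × 9 × 9 = 810
  Spline misalignment: 5 × 9 × 8 = 360
  Harness drift: 1 × 9 × 4 = 36
Sorted descending: 810, 360, 270, 189, 162, 144, 54, 36, 24.
The seventh-highest RPN is 54 (Stator drift).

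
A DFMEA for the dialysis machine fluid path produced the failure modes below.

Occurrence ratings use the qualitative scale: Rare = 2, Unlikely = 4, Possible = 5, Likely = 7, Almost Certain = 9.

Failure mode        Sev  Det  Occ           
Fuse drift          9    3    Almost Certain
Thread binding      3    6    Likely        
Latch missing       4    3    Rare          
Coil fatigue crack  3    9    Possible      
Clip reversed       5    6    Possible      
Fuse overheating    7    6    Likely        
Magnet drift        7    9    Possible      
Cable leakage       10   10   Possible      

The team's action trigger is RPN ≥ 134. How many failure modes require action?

6

RPN = Severity × Occurrence × Detection:
  Fuse drift: 9 × 9 × 3 = 243
  Thread binding: 3 × 7 × 6 = 126
  Latch missing: 4 × 2 × 3 = 24
  Coil fatigue crack: 3 × 5 × 9 = 135
  Clip reversed: 5 × 5 × 6 = 150
  Fuse overheating: 7 × 7 × 6 = 294
  Magnet drift: 7 × 5 × 9 = 315
  Cable leakage: 10 × 5 × 10 = 500
Modes with RPN ≥ 134: Fuse drift (243), Coil fatigue crack (135), Clip reversed (150), Fuse overheating (294), Magnet drift (315), Cable leakage (500) → 6.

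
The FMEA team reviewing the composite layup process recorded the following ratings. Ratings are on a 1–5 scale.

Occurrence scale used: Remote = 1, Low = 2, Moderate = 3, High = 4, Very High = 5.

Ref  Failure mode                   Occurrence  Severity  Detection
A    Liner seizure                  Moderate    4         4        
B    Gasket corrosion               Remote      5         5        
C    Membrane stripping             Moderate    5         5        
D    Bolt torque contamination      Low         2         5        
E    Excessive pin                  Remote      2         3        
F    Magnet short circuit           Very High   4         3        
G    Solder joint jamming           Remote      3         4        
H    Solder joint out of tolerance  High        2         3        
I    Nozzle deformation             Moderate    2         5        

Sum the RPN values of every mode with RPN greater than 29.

213

RPN = Severity × Occurrence × Detection:
  A: 4 × 3 × 4 = 48
  B: 5 × 1 × 5 = 25
  C: 5 × 3 × 5 = 75
  D: 2 × 2 × 5 = 20
  E: 2 × 1 × 3 = 6
  F: 4 × 5 × 3 = 60
  G: 3 × 1 × 4 = 12
  H: 2 × 4 × 3 = 24
  I: 2 × 3 × 5 = 30
RPN > 29: A (48), C (75), F (60), I (30).
Sum: 48 + 75 + 60 + 30 = 213.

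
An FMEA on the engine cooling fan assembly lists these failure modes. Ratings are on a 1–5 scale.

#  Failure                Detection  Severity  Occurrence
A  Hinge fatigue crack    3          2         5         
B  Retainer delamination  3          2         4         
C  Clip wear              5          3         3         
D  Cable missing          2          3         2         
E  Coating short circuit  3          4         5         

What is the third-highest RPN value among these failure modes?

RPN = Severity × Occurrence × Detection:
  A: 2 × 5 × 3 = 30
  B: 2 × 4 × 3 = 24
  C: 3 × 3 × 5 = 45
  D: 3 × 2 × 2 = 12
  E: 4 × 5 × 3 = 60
Sorted descending: 60, 45, 30, 24, 12.
The third-highest RPN is 30 (A).

30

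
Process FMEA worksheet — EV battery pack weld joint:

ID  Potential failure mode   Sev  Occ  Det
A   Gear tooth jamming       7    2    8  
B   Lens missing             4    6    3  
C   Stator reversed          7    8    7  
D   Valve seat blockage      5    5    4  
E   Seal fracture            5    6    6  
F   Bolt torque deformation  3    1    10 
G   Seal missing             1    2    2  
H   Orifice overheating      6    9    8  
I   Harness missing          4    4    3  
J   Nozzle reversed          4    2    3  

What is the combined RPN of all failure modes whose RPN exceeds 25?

1366

RPN = Severity × Occurrence × Detection:
  A: 7 × 2 × 8 = 112
  B: 4 × 6 × 3 = 72
  C: 7 × 8 × 7 = 392
  D: 5 × 5 × 4 = 100
  E: 5 × 6 × 6 = 180
  F: 3 × 1 × 10 = 30
  G: 1 × 2 × 2 = 4
  H: 6 × 9 × 8 = 432
  I: 4 × 4 × 3 = 48
  J: 4 × 2 × 3 = 24
RPN > 25: A (112), B (72), C (392), D (100), E (180), F (30), H (432), I (48).
Sum: 112 + 72 + 392 + 100 + 180 + 30 + 432 + 48 = 1366.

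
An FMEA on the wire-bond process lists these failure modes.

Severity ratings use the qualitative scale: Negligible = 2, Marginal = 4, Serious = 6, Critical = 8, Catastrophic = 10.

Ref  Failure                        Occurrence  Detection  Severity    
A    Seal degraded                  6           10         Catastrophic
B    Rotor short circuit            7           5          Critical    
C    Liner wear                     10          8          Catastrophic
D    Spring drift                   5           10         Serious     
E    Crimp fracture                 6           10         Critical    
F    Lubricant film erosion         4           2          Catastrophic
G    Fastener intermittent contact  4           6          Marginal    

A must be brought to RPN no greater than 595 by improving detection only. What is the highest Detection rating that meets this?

A: S=10, O=6, D=10 → current RPN = 600.
Fixed product = 60. Need 60 × D ≤ 595, so D ≤ 595/60 = 9.92.
Maximum integer Detection rating = 9 (gives RPN 540; D=10 would give 600 > 595).

9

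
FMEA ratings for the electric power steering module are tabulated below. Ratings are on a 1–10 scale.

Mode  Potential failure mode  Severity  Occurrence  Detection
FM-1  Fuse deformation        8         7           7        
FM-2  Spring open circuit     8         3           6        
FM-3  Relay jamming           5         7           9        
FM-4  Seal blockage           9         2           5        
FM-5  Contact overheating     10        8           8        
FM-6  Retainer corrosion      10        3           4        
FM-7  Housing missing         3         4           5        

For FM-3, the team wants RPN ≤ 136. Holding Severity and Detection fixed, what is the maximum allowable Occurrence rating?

FM-3: S=5, O=7, D=9 → current RPN = 315.
Fixed product = 45. Need 45 × O ≤ 136, so O ≤ 136/45 = 3.02.
Maximum integer Occurrence rating = 3 (gives RPN 135; O=4 would give 180 > 136).

3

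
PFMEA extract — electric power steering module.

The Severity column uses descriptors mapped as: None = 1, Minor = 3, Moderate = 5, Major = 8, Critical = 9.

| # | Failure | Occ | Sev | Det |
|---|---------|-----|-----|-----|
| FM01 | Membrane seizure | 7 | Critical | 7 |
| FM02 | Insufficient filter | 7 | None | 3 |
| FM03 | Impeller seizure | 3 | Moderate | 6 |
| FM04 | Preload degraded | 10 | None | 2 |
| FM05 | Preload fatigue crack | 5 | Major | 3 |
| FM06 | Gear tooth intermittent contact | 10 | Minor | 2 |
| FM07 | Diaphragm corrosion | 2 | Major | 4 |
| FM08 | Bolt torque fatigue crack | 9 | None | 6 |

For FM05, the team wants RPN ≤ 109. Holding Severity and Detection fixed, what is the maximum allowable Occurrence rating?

4

FM05: S=8, O=5, D=3 → current RPN = 120.
Fixed product = 24. Need 24 × O ≤ 109, so O ≤ 109/24 = 4.54.
Maximum integer Occurrence rating = 4 (gives RPN 96; O=5 would give 120 > 109).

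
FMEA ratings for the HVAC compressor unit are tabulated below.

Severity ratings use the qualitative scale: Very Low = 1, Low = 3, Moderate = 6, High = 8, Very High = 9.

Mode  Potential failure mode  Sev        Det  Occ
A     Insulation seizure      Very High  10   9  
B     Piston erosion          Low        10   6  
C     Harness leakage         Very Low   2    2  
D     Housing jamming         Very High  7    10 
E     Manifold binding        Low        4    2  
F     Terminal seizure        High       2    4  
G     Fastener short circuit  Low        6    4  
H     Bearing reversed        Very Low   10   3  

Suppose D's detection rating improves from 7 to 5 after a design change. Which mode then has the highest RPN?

A

RPN = Severity × Occurrence × Detection:
  A: 9 × 9 × 10 = 810
  B: 3 × 6 × 10 = 180
  C: 1 × 2 × 2 = 4
  D: 9 × 10 × 7 = 630
  E: 3 × 2 × 4 = 24
  F: 8 × 4 × 2 = 64
  G: 3 × 4 × 6 = 72
  H: 1 × 3 × 10 = 30
After action: D → 9 × 10 × 5 = 450.
Revised RPNs: A=810, D=450, B=180, G=72, F=64, H=30, E=24, C=4.
Highest is now A (810).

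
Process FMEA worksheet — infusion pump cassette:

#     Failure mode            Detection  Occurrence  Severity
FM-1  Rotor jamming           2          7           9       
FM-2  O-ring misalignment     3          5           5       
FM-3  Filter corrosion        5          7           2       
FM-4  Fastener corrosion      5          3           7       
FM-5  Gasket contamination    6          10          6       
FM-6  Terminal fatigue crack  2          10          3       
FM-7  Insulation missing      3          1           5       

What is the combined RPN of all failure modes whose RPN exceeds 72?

666

RPN = Severity × Occurrence × Detection:
  FM-1: 9 × 7 × 2 = 126
  FM-2: 5 × 5 × 3 = 75
  FM-3: 2 × 7 × 5 = 70
  FM-4: 7 × 3 × 5 = 105
  FM-5: 6 × 10 × 6 = 360
  FM-6: 3 × 10 × 2 = 60
  FM-7: 5 × 1 × 3 = 15
RPN > 72: FM-1 (126), FM-2 (75), FM-4 (105), FM-5 (360).
Sum: 126 + 75 + 105 + 360 = 666.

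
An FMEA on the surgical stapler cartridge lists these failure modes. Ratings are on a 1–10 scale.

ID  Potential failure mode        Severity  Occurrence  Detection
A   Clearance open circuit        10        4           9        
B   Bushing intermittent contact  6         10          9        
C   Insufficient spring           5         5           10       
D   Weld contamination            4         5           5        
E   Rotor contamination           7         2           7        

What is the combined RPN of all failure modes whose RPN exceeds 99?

1250

RPN = Severity × Occurrence × Detection:
  A: 10 × 4 × 9 = 360
  B: 6 × 10 × 9 = 540
  C: 5 × 5 × 10 = 250
  D: 4 × 5 × 5 = 100
  E: 7 × 2 × 7 = 98
RPN > 99: A (360), B (540), C (250), D (100).
Sum: 360 + 540 + 250 + 100 = 1250.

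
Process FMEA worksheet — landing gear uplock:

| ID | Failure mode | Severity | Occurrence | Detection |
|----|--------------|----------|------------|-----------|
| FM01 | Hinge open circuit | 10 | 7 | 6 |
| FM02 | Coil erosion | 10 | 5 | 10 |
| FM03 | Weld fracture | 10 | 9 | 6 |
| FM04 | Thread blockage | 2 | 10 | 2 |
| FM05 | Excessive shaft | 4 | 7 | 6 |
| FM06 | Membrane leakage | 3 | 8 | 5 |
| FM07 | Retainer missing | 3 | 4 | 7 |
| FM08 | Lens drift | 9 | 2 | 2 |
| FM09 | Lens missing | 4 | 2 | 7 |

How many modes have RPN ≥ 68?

RPN = Severity × Occurrence × Detection:
  FM01: 10 × 7 × 6 = 420
  FM02: 10 × 5 × 10 = 500
  FM03: 10 × 9 × 6 = 540
  FM04: 2 × 10 × 2 = 40
  FM05: 4 × 7 × 6 = 168
  FM06: 3 × 8 × 5 = 120
  FM07: 3 × 4 × 7 = 84
  FM08: 9 × 2 × 2 = 36
  FM09: 4 × 2 × 7 = 56
Modes with RPN ≥ 68: FM01 (420), FM02 (500), FM03 (540), FM05 (168), FM06 (120), FM07 (84) → 6.

6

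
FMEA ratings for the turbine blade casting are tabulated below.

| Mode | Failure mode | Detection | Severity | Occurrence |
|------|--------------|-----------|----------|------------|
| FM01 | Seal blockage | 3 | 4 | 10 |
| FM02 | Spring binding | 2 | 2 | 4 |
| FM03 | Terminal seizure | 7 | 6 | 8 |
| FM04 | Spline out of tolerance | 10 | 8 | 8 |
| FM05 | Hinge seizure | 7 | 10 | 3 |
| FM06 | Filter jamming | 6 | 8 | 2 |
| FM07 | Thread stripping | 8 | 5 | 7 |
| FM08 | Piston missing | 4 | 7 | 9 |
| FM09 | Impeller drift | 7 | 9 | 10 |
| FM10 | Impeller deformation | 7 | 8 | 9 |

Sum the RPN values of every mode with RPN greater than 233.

2642

RPN = Severity × Occurrence × Detection:
  FM01: 4 × 10 × 3 = 120
  FM02: 2 × 4 × 2 = 16
  FM03: 6 × 8 × 7 = 336
  FM04: 8 × 8 × 10 = 640
  FM05: 10 × 3 × 7 = 210
  FM06: 8 × 2 × 6 = 96
  FM07: 5 × 7 × 8 = 280
  FM08: 7 × 9 × 4 = 252
  FM09: 9 × 10 × 7 = 630
  FM10: 8 × 9 × 7 = 504
RPN > 233: FM03 (336), FM04 (640), FM07 (280), FM08 (252), FM09 (630), FM10 (504).
Sum: 336 + 640 + 280 + 252 + 630 + 504 = 2642.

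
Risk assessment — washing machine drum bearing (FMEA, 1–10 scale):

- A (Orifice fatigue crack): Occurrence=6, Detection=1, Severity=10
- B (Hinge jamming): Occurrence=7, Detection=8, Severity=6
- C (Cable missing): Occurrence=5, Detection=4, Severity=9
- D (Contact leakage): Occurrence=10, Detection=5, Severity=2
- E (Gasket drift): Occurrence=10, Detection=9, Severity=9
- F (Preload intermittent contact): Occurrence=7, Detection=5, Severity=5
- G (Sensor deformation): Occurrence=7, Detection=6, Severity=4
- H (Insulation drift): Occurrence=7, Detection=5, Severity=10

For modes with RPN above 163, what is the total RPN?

2019

RPN = Severity × Occurrence × Detection:
  A: 10 × 6 × 1 = 60
  B: 6 × 7 × 8 = 336
  C: 9 × 5 × 4 = 180
  D: 2 × 10 × 5 = 100
  E: 9 × 10 × 9 = 810
  F: 5 × 7 × 5 = 175
  G: 4 × 7 × 6 = 168
  H: 10 × 7 × 5 = 350
RPN > 163: B (336), C (180), E (810), F (175), G (168), H (350).
Sum: 336 + 180 + 810 + 175 + 168 + 350 = 2019.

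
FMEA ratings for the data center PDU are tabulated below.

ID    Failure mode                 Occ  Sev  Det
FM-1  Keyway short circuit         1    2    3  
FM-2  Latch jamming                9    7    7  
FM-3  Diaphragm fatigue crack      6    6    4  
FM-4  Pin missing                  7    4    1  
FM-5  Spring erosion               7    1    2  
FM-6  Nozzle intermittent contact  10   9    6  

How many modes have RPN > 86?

3

RPN = Severity × Occurrence × Detection:
  FM-1: 2 × 1 × 3 = 6
  FM-2: 7 × 9 × 7 = 441
  FM-3: 6 × 6 × 4 = 144
  FM-4: 4 × 7 × 1 = 28
  FM-5: 1 × 7 × 2 = 14
  FM-6: 9 × 10 × 6 = 540
Modes with RPN > 86: FM-2 (441), FM-3 (144), FM-6 (540) → 3.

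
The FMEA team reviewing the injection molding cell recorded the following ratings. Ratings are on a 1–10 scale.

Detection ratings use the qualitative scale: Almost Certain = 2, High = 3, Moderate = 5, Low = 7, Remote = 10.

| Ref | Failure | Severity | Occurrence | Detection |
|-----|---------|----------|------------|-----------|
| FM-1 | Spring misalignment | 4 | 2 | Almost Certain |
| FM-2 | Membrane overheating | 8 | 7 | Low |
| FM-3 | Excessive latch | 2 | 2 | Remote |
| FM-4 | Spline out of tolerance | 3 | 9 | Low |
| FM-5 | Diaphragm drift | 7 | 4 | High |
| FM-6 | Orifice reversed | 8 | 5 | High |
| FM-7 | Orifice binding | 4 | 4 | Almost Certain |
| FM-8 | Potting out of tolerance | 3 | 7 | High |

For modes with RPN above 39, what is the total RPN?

888

RPN = Severity × Occurrence × Detection:
  FM-1: 4 × 2 × 2 = 16
  FM-2: 8 × 7 × 7 = 392
  FM-3: 2 × 2 × 10 = 40
  FM-4: 3 × 9 × 7 = 189
  FM-5: 7 × 4 × 3 = 84
  FM-6: 8 × 5 × 3 = 120
  FM-7: 4 × 4 × 2 = 32
  FM-8: 3 × 7 × 3 = 63
RPN > 39: FM-2 (392), FM-3 (40), FM-4 (189), FM-5 (84), FM-6 (120), FM-8 (63).
Sum: 392 + 40 + 189 + 84 + 120 + 63 = 888.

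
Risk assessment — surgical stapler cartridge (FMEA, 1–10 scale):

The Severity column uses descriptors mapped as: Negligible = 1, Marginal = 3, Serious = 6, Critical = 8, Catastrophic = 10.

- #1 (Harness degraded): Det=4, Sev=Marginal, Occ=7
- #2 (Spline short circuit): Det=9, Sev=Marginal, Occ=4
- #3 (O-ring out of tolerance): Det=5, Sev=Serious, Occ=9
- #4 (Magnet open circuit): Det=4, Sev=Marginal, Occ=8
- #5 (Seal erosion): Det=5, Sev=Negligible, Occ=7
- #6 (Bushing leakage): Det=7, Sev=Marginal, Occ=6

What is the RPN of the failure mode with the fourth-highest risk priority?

96

RPN = Severity × Occurrence × Detection:
  #1: 3 × 7 × 4 = 84
  #2: 3 × 4 × 9 = 108
  #3: 6 × 9 × 5 = 270
  #4: 3 × 8 × 4 = 96
  #5: 1 × 7 × 5 = 35
  #6: 3 × 6 × 7 = 126
Sorted descending: 270, 126, 108, 96, 84, 35.
The fourth-highest RPN is 96 (#4).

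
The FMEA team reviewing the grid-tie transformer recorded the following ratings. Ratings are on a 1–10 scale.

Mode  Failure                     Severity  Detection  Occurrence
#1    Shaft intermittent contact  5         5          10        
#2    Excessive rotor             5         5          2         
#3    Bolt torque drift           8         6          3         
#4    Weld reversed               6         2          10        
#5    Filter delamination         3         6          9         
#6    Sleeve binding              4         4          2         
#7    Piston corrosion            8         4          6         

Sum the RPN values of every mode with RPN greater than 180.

442

RPN = Severity × Occurrence × Detection:
  #1: 5 × 10 × 5 = 250
  #2: 5 × 2 × 5 = 50
  #3: 8 × 3 × 6 = 144
  #4: 6 × 10 × 2 = 120
  #5: 3 × 9 × 6 = 162
  #6: 4 × 2 × 4 = 32
  #7: 8 × 6 × 4 = 192
RPN > 180: #1 (250), #7 (192).
Sum: 250 + 192 = 442.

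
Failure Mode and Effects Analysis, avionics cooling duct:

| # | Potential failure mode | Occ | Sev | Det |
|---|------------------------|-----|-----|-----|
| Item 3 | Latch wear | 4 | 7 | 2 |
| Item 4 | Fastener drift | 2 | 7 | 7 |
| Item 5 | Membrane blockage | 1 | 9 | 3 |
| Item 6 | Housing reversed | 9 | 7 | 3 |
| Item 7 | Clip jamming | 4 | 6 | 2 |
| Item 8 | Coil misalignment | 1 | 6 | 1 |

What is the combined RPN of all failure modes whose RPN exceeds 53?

343

RPN = Severity × Occurrence × Detection:
  Item 3: 7 × 4 × 2 = 56
  Item 4: 7 × 2 × 7 = 98
  Item 5: 9 × 1 × 3 = 27
  Item 6: 7 × 9 × 3 = 189
  Item 7: 6 × 4 × 2 = 48
  Item 8: 6 × 1 × 1 = 6
RPN > 53: Item 3 (56), Item 4 (98), Item 6 (189).
Sum: 56 + 98 + 189 = 343.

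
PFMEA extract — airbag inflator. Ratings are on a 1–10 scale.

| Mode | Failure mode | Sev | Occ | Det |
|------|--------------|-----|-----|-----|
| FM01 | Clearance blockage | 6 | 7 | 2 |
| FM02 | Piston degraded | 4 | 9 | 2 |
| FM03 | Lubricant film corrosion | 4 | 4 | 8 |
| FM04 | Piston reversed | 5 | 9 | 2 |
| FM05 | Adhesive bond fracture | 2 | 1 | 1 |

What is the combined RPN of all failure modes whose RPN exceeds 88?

218

RPN = Severity × Occurrence × Detection:
  FM01: 6 × 7 × 2 = 84
  FM02: 4 × 9 × 2 = 72
  FM03: 4 × 4 × 8 = 128
  FM04: 5 × 9 × 2 = 90
  FM05: 2 × 1 × 1 = 2
RPN > 88: FM03 (128), FM04 (90).
Sum: 128 + 90 = 218.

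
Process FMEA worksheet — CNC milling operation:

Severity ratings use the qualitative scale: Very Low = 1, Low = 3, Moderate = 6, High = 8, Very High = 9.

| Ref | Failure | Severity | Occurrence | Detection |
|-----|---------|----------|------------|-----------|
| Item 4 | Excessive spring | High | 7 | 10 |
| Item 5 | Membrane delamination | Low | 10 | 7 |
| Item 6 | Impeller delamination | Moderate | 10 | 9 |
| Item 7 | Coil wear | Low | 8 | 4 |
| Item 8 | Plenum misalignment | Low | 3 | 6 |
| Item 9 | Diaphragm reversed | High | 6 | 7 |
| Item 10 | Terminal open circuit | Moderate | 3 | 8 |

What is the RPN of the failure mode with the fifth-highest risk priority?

RPN = Severity × Occurrence × Detection:
  Item 4: 8 × 7 × 10 = 560
  Item 5: 3 × 10 × 7 = 210
  Item 6: 6 × 10 × 9 = 540
  Item 7: 3 × 8 × 4 = 96
  Item 8: 3 × 3 × 6 = 54
  Item 9: 8 × 6 × 7 = 336
  Item 10: 6 × 3 × 8 = 144
Sorted descending: 560, 540, 336, 210, 144, 96, 54.
The fifth-highest RPN is 144 (Item 10).

144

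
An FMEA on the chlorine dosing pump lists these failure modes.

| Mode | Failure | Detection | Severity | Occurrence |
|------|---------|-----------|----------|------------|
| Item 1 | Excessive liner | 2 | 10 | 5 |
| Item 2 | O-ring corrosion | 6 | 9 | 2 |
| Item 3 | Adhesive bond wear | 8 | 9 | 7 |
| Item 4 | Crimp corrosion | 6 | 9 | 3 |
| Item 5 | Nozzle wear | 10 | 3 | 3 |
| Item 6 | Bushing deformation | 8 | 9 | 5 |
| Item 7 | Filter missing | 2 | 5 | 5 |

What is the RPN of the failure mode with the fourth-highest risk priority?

108

RPN = Severity × Occurrence × Detection:
  Item 1: 10 × 5 × 2 = 100
  Item 2: 9 × 2 × 6 = 108
  Item 3: 9 × 7 × 8 = 504
  Item 4: 9 × 3 × 6 = 162
  Item 5: 3 × 3 × 10 = 90
  Item 6: 9 × 5 × 8 = 360
  Item 7: 5 × 5 × 2 = 50
Sorted descending: 504, 360, 162, 108, 100, 90, 50.
The fourth-highest RPN is 108 (Item 2).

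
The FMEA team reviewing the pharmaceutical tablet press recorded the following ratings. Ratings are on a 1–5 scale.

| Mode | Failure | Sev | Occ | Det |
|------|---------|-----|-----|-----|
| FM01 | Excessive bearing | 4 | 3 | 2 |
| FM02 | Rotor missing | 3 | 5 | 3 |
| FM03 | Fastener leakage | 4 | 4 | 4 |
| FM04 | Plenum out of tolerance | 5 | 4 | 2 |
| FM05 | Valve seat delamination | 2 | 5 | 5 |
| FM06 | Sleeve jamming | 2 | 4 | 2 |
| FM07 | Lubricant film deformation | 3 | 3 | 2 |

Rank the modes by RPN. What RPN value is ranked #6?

RPN = Severity × Occurrence × Detection:
  FM01: 4 × 3 × 2 = 24
  FM02: 3 × 5 × 3 = 45
  FM03: 4 × 4 × 4 = 64
  FM04: 5 × 4 × 2 = 40
  FM05: 2 × 5 × 5 = 50
  FM06: 2 × 4 × 2 = 16
  FM07: 3 × 3 × 2 = 18
Sorted descending: 64, 50, 45, 40, 24, 18, 16.
The sixth-highest RPN is 18 (FM07).

18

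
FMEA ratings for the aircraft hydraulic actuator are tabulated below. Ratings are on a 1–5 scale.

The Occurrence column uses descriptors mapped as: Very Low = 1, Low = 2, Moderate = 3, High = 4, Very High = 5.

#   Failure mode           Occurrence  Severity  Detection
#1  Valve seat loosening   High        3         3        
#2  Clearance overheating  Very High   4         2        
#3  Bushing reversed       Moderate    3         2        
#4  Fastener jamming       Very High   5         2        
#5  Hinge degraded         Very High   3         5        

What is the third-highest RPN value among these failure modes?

40

RPN = Severity × Occurrence × Detection:
  #1: 3 × 4 × 3 = 36
  #2: 4 × 5 × 2 = 40
  #3: 3 × 3 × 2 = 18
  #4: 5 × 5 × 2 = 50
  #5: 3 × 5 × 5 = 75
Sorted descending: 75, 50, 40, 36, 18.
The third-highest RPN is 40 (#2).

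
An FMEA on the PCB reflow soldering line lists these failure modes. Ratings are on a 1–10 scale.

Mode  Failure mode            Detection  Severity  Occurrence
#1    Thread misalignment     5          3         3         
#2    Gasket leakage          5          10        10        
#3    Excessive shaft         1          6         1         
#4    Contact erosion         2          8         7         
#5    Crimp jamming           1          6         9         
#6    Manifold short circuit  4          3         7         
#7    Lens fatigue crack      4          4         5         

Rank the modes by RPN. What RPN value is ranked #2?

RPN = Severity × Occurrence × Detection:
  #1: 3 × 3 × 5 = 45
  #2: 10 × 10 × 5 = 500
  #3: 6 × 1 × 1 = 6
  #4: 8 × 7 × 2 = 112
  #5: 6 × 9 × 1 = 54
  #6: 3 × 7 × 4 = 84
  #7: 4 × 5 × 4 = 80
Sorted descending: 500, 112, 84, 80, 54, 45, 6.
The second-highest RPN is 112 (#4).

112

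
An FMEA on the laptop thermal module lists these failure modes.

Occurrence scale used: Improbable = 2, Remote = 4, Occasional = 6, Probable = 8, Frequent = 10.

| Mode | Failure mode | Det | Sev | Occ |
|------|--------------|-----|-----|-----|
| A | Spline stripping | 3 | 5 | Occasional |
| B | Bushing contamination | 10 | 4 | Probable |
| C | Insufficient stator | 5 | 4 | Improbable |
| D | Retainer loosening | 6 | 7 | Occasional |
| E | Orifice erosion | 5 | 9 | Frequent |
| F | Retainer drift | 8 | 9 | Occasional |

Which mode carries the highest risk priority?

E

RPN = Severity × Occurrence × Detection:
  A: 5 × 6 × 3 = 90
  B: 4 × 8 × 10 = 320
  C: 4 × 2 × 5 = 40
  D: 7 × 6 × 6 = 252
  E: 9 × 10 × 5 = 450
  F: 9 × 6 × 8 = 432
Highest RPN is 450 → E.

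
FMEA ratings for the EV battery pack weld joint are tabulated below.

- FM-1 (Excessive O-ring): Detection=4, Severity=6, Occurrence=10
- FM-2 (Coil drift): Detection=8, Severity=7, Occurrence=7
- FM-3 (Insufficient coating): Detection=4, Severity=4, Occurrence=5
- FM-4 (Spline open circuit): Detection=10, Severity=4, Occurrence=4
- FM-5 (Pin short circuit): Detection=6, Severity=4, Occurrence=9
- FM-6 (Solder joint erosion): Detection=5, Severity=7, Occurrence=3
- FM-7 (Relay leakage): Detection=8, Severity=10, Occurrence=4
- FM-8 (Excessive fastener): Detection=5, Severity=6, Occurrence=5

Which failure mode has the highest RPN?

FM-2

RPN = Severity × Occurrence × Detection:
  FM-1: 6 × 10 × 4 = 240
  FM-2: 7 × 7 × 8 = 392
  FM-3: 4 × 5 × 4 = 80
  FM-4: 4 × 4 × 10 = 160
  FM-5: 4 × 9 × 6 = 216
  FM-6: 7 × 3 × 5 = 105
  FM-7: 10 × 4 × 8 = 320
  FM-8: 6 × 5 × 5 = 150
Highest RPN is 392 → FM-2.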